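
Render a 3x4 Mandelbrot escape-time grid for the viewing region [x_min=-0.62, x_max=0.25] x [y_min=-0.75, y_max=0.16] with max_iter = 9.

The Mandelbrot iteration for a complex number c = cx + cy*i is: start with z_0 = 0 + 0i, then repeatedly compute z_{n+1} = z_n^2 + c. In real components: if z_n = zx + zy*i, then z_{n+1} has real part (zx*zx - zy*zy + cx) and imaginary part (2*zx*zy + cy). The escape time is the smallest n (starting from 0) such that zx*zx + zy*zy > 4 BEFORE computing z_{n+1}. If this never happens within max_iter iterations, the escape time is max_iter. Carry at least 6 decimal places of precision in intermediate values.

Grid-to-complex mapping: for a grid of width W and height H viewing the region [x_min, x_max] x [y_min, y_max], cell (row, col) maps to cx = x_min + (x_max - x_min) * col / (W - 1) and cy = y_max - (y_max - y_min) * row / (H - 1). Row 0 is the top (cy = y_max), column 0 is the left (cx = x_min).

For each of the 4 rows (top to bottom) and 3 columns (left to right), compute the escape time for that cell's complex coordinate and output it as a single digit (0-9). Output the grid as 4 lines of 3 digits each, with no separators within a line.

Answer: 999
999
999
595

Derivation:
(row=0, col=0): c = -0.6200 + 0.1600i → escape time 9
(row=0, col=1): c = -0.1850 + 0.1600i → escape time 9
(row=0, col=2): c = 0.2500 + 0.1600i → escape time 9
(row=1, col=0): c = -0.6200 + -0.1433i → escape time 9
(row=1, col=1): c = -0.1850 + -0.1433i → escape time 9
(row=1, col=2): c = 0.2500 + -0.1433i → escape time 9
(row=2, col=0): c = -0.6200 + -0.4467i → escape time 9
(row=2, col=1): c = -0.1850 + -0.4467i → escape time 9
(row=2, col=2): c = 0.2500 + -0.4467i → escape time 9
(row=3, col=0): c = -0.6200 + -0.7500i → escape time 5
(row=3, col=1): c = -0.1850 + -0.7500i → escape time 9
(row=3, col=2): c = 0.2500 + -0.7500i → escape time 5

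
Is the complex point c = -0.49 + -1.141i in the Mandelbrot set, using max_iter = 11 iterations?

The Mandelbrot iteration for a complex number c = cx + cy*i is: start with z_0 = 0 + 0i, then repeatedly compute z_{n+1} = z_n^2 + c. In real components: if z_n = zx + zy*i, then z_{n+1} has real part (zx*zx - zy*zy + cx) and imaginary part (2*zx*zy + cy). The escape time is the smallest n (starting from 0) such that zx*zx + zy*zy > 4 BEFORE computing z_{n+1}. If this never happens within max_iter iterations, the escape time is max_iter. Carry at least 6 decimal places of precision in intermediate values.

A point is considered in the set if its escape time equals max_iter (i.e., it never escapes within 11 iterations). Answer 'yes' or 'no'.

z_0 = 0 + 0i, c = -0.4900 + -1.1410i
Iter 1: z = -0.4900 + -1.1410i, |z|^2 = 1.5420
Iter 2: z = -1.5518 + -0.0228i, |z|^2 = 2.4085
Iter 3: z = 1.9175 + -1.0702i, |z|^2 = 4.8221
Escaped at iteration 3

Answer: no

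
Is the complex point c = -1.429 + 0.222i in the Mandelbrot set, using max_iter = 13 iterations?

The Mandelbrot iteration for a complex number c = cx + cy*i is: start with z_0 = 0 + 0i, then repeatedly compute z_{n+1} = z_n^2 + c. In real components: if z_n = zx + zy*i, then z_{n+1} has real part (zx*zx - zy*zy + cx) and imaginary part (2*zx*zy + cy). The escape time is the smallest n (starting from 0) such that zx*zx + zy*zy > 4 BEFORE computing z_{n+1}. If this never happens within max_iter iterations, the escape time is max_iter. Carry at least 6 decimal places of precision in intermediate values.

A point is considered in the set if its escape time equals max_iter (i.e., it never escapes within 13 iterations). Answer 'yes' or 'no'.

z_0 = 0 + 0i, c = -1.4290 + 0.2220i
Iter 1: z = -1.4290 + 0.2220i, |z|^2 = 2.0913
Iter 2: z = 0.5638 + -0.4125i, |z|^2 = 0.4880
Iter 3: z = -1.2813 + -0.2431i, |z|^2 = 1.7009
Iter 4: z = 0.1537 + 0.8449i, |z|^2 = 0.7375
Iter 5: z = -2.1192 + 0.4817i, |z|^2 = 4.7232
Escaped at iteration 5

Answer: no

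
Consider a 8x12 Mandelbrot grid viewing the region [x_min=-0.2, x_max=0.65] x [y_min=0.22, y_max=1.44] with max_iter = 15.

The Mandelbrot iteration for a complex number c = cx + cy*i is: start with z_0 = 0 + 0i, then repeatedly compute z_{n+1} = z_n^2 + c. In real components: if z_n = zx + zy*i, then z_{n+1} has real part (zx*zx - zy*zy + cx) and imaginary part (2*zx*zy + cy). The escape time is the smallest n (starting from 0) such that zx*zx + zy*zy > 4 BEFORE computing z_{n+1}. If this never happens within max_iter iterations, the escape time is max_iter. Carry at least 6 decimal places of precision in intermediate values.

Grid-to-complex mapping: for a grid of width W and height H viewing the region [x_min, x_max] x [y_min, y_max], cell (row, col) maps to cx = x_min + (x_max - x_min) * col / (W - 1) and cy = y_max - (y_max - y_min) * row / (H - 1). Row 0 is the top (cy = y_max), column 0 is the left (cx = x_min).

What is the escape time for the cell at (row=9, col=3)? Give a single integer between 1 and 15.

z_0 = 0 + 0i, c = 0.1643 + 0.4418i
Iter 1: z = 0.1643 + 0.4418i, |z|^2 = 0.2222
Iter 2: z = -0.0039 + 0.5870i, |z|^2 = 0.3446
Iter 3: z = -0.1803 + 0.4372i, |z|^2 = 0.2236
Iter 4: z = 0.0056 + 0.2842i, |z|^2 = 0.0808
Iter 5: z = 0.0835 + 0.4450i, |z|^2 = 0.2050
Iter 6: z = -0.0268 + 0.5162i, |z|^2 = 0.2672
Iter 7: z = -0.1014 + 0.4142i, |z|^2 = 0.1818
Iter 8: z = 0.0030 + 0.3578i, |z|^2 = 0.1280
Iter 9: z = 0.0363 + 0.4440i, |z|^2 = 0.1984
Iter 10: z = -0.0315 + 0.4740i, |z|^2 = 0.2257
Iter 11: z = -0.0594 + 0.4119i, |z|^2 = 0.1732
Iter 12: z = -0.0019 + 0.3929i, |z|^2 = 0.1543
Iter 13: z = 0.0100 + 0.4403i, |z|^2 = 0.1940
Iter 14: z = -0.0295 + 0.4506i, |z|^2 = 0.2039

Answer: 15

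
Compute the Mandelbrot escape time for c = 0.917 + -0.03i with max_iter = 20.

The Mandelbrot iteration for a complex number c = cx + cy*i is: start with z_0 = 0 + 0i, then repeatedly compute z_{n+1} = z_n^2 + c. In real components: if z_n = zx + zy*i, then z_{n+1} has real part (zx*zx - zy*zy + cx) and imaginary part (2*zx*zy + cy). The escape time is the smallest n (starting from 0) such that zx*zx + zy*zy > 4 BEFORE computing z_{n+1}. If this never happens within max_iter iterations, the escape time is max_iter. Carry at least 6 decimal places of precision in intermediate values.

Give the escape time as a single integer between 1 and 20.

z_0 = 0 + 0i, c = 0.9170 + -0.0300i
Iter 1: z = 0.9170 + -0.0300i, |z|^2 = 0.8418
Iter 2: z = 1.7570 + -0.0850i, |z|^2 = 3.0942
Iter 3: z = 3.9968 + -0.3288i, |z|^2 = 16.0823
Escaped at iteration 3

Answer: 3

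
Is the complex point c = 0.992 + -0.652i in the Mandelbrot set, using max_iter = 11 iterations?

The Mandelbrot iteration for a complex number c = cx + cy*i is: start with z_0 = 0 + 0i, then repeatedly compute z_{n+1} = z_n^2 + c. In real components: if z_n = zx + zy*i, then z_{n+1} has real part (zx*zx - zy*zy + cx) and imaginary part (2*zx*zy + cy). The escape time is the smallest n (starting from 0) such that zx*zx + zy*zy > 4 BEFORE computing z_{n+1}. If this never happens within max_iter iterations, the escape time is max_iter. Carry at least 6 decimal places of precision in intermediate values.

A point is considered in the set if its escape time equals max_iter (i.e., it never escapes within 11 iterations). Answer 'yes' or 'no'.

z_0 = 0 + 0i, c = 0.9920 + -0.6520i
Iter 1: z = 0.9920 + -0.6520i, |z|^2 = 1.4092
Iter 2: z = 1.5510 + -1.9456i, |z|^2 = 6.1907
Escaped at iteration 2

Answer: no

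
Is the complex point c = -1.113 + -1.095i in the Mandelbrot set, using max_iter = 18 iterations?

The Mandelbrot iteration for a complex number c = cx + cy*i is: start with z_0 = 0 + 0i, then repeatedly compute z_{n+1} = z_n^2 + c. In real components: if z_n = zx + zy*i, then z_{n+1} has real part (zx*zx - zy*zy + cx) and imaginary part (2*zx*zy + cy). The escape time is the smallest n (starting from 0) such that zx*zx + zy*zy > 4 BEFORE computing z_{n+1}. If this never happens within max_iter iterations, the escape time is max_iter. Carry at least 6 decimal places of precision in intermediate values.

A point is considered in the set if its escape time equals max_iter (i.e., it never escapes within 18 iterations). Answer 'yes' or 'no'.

z_0 = 0 + 0i, c = -1.1130 + -1.0950i
Iter 1: z = -1.1130 + -1.0950i, |z|^2 = 2.4378
Iter 2: z = -1.0733 + 1.3425i, |z|^2 = 2.9541
Iter 3: z = -1.7633 + -3.9766i, |z|^2 = 18.9230
Escaped at iteration 3

Answer: no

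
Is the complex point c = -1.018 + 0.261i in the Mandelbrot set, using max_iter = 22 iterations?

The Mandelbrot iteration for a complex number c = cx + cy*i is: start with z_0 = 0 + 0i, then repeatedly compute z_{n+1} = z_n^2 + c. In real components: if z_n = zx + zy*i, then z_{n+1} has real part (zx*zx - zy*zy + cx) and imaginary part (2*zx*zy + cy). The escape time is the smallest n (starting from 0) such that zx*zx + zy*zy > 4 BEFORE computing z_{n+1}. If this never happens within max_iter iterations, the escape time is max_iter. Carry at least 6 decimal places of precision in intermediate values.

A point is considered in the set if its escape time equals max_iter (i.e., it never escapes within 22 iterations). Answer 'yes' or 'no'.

Answer: yes

Derivation:
z_0 = 0 + 0i, c = -1.0180 + 0.2610i
Iter 1: z = -1.0180 + 0.2610i, |z|^2 = 1.1044
Iter 2: z = -0.0498 + -0.2704i, |z|^2 = 0.0756
Iter 3: z = -1.0886 + 0.2879i, |z|^2 = 1.2680
Iter 4: z = 0.0842 + -0.3659i, |z|^2 = 0.1410
Iter 5: z = -1.1448 + 0.1994i, |z|^2 = 1.3503
Iter 6: z = 0.2528 + -0.1955i, |z|^2 = 0.1021
Iter 7: z = -0.9923 + 0.1622i, |z|^2 = 1.0110
Iter 8: z = -0.0596 + -0.0608i, |z|^2 = 0.0073
Iter 9: z = -1.0181 + 0.2683i, |z|^2 = 1.1086
Iter 10: z = -0.0533 + -0.2853i, |z|^2 = 0.0842
Iter 11: z = -1.0965 + 0.2914i, |z|^2 = 1.2873
Iter 12: z = 0.0994 + -0.3781i, |z|^2 = 0.1529
Iter 13: z = -1.1511 + 0.1858i, |z|^2 = 1.3595
Iter 14: z = 0.2725 + -0.1668i, |z|^2 = 0.1021
Iter 15: z = -0.9716 + 0.1701i, |z|^2 = 0.9729
Iter 16: z = -0.1030 + -0.0696i, |z|^2 = 0.0155
Iter 17: z = -1.0122 + 0.2753i, |z|^2 = 1.1004
Iter 18: z = -0.0692 + -0.2964i, |z|^2 = 0.0926
Iter 19: z = -1.1011 + 0.3020i, |z|^2 = 1.3036
Iter 20: z = 0.1031 + -0.4041i, |z|^2 = 0.1739
Iter 21: z = -1.1707 + 0.1777i, |z|^2 = 1.4020
Did not escape in 22 iterations → in set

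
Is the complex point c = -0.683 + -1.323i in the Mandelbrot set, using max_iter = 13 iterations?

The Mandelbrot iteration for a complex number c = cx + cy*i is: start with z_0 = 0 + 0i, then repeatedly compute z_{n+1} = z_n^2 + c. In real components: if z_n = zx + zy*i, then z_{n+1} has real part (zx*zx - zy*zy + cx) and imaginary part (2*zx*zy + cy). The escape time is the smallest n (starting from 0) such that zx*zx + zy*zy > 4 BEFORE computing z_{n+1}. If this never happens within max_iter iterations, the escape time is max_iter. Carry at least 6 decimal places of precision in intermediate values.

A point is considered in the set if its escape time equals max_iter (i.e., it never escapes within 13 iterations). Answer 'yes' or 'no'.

z_0 = 0 + 0i, c = -0.6830 + -1.3230i
Iter 1: z = -0.6830 + -1.3230i, |z|^2 = 2.2168
Iter 2: z = -1.9668 + 0.4842i, |z|^2 = 4.1029
Escaped at iteration 2

Answer: no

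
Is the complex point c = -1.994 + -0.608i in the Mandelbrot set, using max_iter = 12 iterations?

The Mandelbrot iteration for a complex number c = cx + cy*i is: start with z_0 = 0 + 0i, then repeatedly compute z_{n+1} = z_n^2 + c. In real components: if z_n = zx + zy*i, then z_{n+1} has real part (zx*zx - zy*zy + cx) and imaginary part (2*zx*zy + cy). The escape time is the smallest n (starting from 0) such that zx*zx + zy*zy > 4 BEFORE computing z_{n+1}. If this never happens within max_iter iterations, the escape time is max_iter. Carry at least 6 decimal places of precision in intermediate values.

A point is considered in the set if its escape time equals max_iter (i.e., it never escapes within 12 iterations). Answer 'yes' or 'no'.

z_0 = 0 + 0i, c = -1.9940 + -0.6080i
Iter 1: z = -1.9940 + -0.6080i, |z|^2 = 4.3457
Escaped at iteration 1

Answer: no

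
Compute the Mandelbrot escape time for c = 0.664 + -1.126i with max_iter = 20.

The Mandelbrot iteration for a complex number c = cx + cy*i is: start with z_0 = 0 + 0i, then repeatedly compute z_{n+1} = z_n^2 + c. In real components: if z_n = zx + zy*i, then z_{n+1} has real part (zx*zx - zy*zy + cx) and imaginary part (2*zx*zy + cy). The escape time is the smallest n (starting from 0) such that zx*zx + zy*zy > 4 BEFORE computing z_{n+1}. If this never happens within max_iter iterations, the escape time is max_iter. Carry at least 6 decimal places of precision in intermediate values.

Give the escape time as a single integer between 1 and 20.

z_0 = 0 + 0i, c = 0.6640 + -1.1260i
Iter 1: z = 0.6640 + -1.1260i, |z|^2 = 1.7088
Iter 2: z = -0.1630 + -2.6213i, |z|^2 = 6.8979
Escaped at iteration 2

Answer: 2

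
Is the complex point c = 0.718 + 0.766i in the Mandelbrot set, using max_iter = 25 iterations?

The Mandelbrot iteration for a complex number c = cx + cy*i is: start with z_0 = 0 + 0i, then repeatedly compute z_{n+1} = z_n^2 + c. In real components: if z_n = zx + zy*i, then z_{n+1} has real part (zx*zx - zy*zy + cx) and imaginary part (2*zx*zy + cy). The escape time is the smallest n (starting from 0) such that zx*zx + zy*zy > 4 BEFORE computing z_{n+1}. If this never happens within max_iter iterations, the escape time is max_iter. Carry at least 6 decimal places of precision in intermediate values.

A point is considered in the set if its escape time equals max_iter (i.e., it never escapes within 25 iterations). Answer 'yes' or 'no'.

Answer: no

Derivation:
z_0 = 0 + 0i, c = 0.7180 + 0.7660i
Iter 1: z = 0.7180 + 0.7660i, |z|^2 = 1.1023
Iter 2: z = 0.6468 + 1.8660i, |z|^2 = 3.9002
Iter 3: z = -2.3456 + 3.1797i, |z|^2 = 15.6122
Escaped at iteration 3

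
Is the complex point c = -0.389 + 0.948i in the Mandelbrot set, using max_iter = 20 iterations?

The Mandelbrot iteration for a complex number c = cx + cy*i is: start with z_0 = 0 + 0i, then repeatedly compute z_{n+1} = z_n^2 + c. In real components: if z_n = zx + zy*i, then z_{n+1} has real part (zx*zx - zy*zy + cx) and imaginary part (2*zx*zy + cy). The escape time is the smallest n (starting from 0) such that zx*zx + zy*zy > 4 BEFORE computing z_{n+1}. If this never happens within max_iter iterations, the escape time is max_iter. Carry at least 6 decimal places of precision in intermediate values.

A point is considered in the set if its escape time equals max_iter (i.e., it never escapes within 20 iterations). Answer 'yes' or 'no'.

Answer: no

Derivation:
z_0 = 0 + 0i, c = -0.3890 + 0.9480i
Iter 1: z = -0.3890 + 0.9480i, |z|^2 = 1.0500
Iter 2: z = -1.1364 + 0.2105i, |z|^2 = 1.3357
Iter 3: z = 0.8581 + 0.4697i, |z|^2 = 0.9569
Iter 4: z = 0.1267 + 1.7540i, |z|^2 = 3.0927
Iter 5: z = -3.4496 + 1.3924i, |z|^2 = 13.8388
Escaped at iteration 5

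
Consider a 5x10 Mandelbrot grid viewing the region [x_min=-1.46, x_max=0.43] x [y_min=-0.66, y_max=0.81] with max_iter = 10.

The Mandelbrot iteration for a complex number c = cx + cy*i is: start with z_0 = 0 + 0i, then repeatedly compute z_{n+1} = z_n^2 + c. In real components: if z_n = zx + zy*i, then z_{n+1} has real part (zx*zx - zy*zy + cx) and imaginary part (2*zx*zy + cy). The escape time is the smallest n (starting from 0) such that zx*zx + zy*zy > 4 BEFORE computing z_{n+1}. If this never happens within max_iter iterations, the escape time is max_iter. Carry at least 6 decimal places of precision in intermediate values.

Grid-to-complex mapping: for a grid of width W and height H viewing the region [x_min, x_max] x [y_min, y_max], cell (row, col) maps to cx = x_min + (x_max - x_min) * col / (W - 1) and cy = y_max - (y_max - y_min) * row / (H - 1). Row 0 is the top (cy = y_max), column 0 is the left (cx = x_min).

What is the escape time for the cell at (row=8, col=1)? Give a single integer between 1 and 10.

Answer: 5

Derivation:
z_0 = 0 + 0i, c = -0.9875 + -0.4967i
Iter 1: z = -0.9875 + -0.4967i, |z|^2 = 1.2218
Iter 2: z = -0.2590 + 0.4843i, |z|^2 = 0.3016
Iter 3: z = -1.1549 + -0.7475i, |z|^2 = 1.8926
Iter 4: z = -0.2125 + 1.2300i, |z|^2 = 1.5580
Iter 5: z = -2.4552 + -1.0194i, |z|^2 = 7.0672
Escaped at iteration 5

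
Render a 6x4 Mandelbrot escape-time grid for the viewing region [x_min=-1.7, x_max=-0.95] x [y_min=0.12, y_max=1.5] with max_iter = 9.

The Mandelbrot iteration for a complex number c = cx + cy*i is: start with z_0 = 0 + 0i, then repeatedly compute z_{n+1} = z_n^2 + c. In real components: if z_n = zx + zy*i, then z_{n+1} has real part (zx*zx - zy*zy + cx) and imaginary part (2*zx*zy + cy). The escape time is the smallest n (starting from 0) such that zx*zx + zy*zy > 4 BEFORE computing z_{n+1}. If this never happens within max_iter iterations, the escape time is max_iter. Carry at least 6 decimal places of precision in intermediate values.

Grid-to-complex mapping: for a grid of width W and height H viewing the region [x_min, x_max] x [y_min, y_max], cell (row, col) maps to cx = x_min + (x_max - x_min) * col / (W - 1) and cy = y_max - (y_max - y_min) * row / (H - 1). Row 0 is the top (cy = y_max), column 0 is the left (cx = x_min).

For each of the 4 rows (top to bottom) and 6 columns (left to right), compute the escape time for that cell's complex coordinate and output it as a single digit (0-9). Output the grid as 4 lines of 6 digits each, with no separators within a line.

Answer: 111222
223333
333345
569999

Derivation:
(row=0, col=0): c = -1.7000 + 1.5000i → escape time 1
(row=0, col=1): c = -1.5500 + 1.5000i → escape time 1
(row=0, col=2): c = -1.4000 + 1.5000i → escape time 1
(row=0, col=3): c = -1.2500 + 1.5000i → escape time 2
(row=0, col=4): c = -1.1000 + 1.5000i → escape time 2
(row=0, col=5): c = -0.9500 + 1.5000i → escape time 2
(row=1, col=0): c = -1.7000 + 1.0400i → escape time 2
(row=1, col=1): c = -1.5500 + 1.0400i → escape time 2
(row=1, col=2): c = -1.4000 + 1.0400i → escape time 3
(row=1, col=3): c = -1.2500 + 1.0400i → escape time 3
(row=1, col=4): c = -1.1000 + 1.0400i → escape time 3
(row=1, col=5): c = -0.9500 + 1.0400i → escape time 3
(row=2, col=0): c = -1.7000 + 0.5800i → escape time 3
(row=2, col=1): c = -1.5500 + 0.5800i → escape time 3
(row=2, col=2): c = -1.4000 + 0.5800i → escape time 3
(row=2, col=3): c = -1.2500 + 0.5800i → escape time 3
(row=2, col=4): c = -1.1000 + 0.5800i → escape time 4
(row=2, col=5): c = -0.9500 + 0.5800i → escape time 5
(row=3, col=0): c = -1.7000 + 0.1200i → escape time 5
(row=3, col=1): c = -1.5500 + 0.1200i → escape time 6
(row=3, col=2): c = -1.4000 + 0.1200i → escape time 9
(row=3, col=3): c = -1.2500 + 0.1200i → escape time 9
(row=3, col=4): c = -1.1000 + 0.1200i → escape time 9
(row=3, col=5): c = -0.9500 + 0.1200i → escape time 9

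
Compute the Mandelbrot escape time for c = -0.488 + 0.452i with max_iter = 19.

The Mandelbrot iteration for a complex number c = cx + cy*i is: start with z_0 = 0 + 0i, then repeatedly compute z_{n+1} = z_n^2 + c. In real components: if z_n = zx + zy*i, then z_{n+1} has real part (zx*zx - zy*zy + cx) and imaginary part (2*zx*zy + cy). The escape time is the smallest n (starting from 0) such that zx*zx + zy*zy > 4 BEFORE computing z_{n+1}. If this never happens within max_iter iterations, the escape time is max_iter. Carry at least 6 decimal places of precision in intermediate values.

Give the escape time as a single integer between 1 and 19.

z_0 = 0 + 0i, c = -0.4880 + 0.4520i
Iter 1: z = -0.4880 + 0.4520i, |z|^2 = 0.4424
Iter 2: z = -0.4542 + 0.0108i, |z|^2 = 0.2064
Iter 3: z = -0.2819 + 0.4421i, |z|^2 = 0.2749
Iter 4: z = -0.6041 + 0.2028i, |z|^2 = 0.4060
Iter 5: z = -0.1642 + 0.2070i, |z|^2 = 0.0698
Iter 6: z = -0.5039 + 0.3840i, |z|^2 = 0.4014
Iter 7: z = -0.3815 + 0.0650i, |z|^2 = 0.1498
Iter 8: z = -0.3467 + 0.4024i, |z|^2 = 0.2821
Iter 9: z = -0.5297 + 0.1730i, |z|^2 = 0.3106
Iter 10: z = -0.2373 + 0.2687i, |z|^2 = 0.1285
Iter 11: z = -0.5039 + 0.3245i, |z|^2 = 0.3592
Iter 12: z = -0.3394 + 0.1250i, |z|^2 = 0.1308
Iter 13: z = -0.3884 + 0.3671i, |z|^2 = 0.2857
Iter 14: z = -0.4719 + 0.1668i, |z|^2 = 0.2505
Iter 15: z = -0.2931 + 0.2946i, |z|^2 = 0.1727
Iter 16: z = -0.4889 + 0.2793i, |z|^2 = 0.3170
Iter 17: z = -0.3270 + 0.1789i, |z|^2 = 0.1389
Iter 18: z = -0.4131 + 0.3350i, |z|^2 = 0.2828

Answer: 19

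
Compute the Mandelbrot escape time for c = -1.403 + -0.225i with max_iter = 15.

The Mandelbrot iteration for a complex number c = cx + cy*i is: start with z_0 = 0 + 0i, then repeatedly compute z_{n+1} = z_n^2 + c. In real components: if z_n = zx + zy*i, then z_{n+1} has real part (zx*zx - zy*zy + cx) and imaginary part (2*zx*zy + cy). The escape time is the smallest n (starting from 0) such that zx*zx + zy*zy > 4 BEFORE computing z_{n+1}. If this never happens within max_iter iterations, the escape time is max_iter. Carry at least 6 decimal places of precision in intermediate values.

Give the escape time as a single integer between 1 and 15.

Answer: 6

Derivation:
z_0 = 0 + 0i, c = -1.4030 + -0.2250i
Iter 1: z = -1.4030 + -0.2250i, |z|^2 = 2.0190
Iter 2: z = 0.5148 + 0.4064i, |z|^2 = 0.4301
Iter 3: z = -1.3031 + 0.1934i, |z|^2 = 1.7355
Iter 4: z = 0.2577 + -0.7290i, |z|^2 = 0.5978
Iter 5: z = -1.8680 + -0.6007i, |z|^2 = 3.8501
Iter 6: z = 1.7254 + 2.0193i, |z|^2 = 7.0545
Escaped at iteration 6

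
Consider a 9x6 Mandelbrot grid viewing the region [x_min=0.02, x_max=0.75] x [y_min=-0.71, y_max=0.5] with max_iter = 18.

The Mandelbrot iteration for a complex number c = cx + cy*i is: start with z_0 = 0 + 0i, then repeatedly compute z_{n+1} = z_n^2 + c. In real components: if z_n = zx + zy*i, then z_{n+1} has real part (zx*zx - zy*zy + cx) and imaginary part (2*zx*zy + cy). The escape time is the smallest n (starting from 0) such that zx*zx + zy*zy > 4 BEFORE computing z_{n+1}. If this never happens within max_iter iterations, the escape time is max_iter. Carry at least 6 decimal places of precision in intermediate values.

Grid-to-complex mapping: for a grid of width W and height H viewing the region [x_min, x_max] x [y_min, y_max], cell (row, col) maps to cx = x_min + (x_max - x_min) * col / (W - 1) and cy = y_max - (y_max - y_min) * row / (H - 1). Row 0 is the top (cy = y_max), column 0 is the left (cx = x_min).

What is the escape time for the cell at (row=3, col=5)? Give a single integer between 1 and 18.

Answer: 6

Derivation:
z_0 = 0 + 0i, c = 0.4763 + -0.2260i
Iter 1: z = 0.4763 + -0.2260i, |z|^2 = 0.2779
Iter 2: z = 0.6520 + -0.4413i, |z|^2 = 0.6198
Iter 3: z = 0.7066 + -0.8014i, |z|^2 = 1.1416
Iter 4: z = 0.3333 + -1.3586i, |z|^2 = 1.9568
Iter 5: z = -1.2584 + -1.1317i, |z|^2 = 2.8642
Iter 6: z = 0.7790 + 2.6222i, |z|^2 = 7.4827
Escaped at iteration 6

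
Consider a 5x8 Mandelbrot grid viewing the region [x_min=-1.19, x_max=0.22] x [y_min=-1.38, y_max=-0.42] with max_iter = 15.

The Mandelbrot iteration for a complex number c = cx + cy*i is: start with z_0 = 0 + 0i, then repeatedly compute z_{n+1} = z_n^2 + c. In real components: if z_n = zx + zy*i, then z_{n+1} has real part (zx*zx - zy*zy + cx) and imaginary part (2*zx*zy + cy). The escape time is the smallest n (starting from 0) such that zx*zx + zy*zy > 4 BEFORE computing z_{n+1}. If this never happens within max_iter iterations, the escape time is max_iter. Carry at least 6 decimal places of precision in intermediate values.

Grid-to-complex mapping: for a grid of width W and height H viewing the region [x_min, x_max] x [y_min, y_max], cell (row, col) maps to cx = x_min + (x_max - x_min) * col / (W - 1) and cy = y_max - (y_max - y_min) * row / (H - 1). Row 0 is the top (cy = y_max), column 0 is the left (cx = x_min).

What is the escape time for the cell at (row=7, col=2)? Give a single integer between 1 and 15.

Answer: 2

Derivation:
z_0 = 0 + 0i, c = -0.4850 + -1.3800i
Iter 1: z = -0.4850 + -1.3800i, |z|^2 = 2.1396
Iter 2: z = -2.1542 + -0.0414i, |z|^2 = 4.6422
Escaped at iteration 2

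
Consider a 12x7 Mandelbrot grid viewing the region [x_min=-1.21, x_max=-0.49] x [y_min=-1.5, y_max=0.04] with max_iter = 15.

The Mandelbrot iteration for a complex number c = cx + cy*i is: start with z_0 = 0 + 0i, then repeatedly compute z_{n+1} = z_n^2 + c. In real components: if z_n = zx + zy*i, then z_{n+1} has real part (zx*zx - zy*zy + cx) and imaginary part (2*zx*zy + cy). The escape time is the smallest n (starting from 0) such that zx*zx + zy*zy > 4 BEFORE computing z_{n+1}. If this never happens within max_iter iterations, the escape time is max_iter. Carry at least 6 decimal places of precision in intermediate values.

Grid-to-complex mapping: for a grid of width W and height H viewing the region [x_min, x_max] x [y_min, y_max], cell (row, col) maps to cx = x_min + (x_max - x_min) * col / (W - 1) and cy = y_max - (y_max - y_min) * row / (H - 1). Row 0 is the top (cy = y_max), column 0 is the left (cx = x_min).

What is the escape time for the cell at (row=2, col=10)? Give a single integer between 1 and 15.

z_0 = 0 + 0i, c = -0.5555 + -0.4733i
Iter 1: z = -0.5555 + -0.4733i, |z|^2 = 0.5326
Iter 2: z = -0.4710 + 0.0525i, |z|^2 = 0.2246
Iter 3: z = -0.3364 + -0.5228i, |z|^2 = 0.3865
Iter 4: z = -0.7156 + -0.1216i, |z|^2 = 0.5269
Iter 5: z = -0.0582 + -0.2993i, |z|^2 = 0.0930
Iter 6: z = -0.6416 + -0.4385i, |z|^2 = 0.6040
Iter 7: z = -0.3360 + 0.0894i, |z|^2 = 0.1209
Iter 8: z = -0.4505 + -0.5334i, |z|^2 = 0.4875
Iter 9: z = -0.6370 + 0.0073i, |z|^2 = 0.4058
Iter 10: z = -0.1497 + -0.4826i, |z|^2 = 0.2554
Iter 11: z = -0.7660 + -0.3288i, |z|^2 = 0.6949
Iter 12: z = -0.0768 + 0.0304i, |z|^2 = 0.0068
Iter 13: z = -0.5505 + -0.4780i, |z|^2 = 0.5315
Iter 14: z = -0.4809 + 0.0529i, |z|^2 = 0.2341

Answer: 15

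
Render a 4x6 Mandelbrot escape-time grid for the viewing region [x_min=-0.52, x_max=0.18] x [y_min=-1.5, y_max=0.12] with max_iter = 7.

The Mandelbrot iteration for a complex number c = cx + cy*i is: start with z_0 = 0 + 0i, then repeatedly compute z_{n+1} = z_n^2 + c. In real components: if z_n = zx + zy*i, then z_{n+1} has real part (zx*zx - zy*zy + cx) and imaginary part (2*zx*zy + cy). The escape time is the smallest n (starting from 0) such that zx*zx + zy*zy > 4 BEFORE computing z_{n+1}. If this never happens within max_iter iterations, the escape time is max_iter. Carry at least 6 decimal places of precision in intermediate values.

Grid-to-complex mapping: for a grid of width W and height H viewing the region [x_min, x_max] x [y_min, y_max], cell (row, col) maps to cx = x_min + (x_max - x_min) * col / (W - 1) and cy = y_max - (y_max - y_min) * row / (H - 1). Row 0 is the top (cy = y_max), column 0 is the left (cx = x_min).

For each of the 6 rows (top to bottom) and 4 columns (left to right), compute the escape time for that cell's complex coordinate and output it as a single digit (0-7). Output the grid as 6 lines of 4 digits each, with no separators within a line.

Answer: 7777
7777
7777
4775
3333
2222

Derivation:
(row=0, col=0): c = -0.5200 + 0.1200i → escape time 7
(row=0, col=1): c = -0.2867 + 0.1200i → escape time 7
(row=0, col=2): c = -0.0533 + 0.1200i → escape time 7
(row=0, col=3): c = 0.1800 + 0.1200i → escape time 7
(row=1, col=0): c = -0.5200 + -0.2040i → escape time 7
(row=1, col=1): c = -0.2867 + -0.2040i → escape time 7
(row=1, col=2): c = -0.0533 + -0.2040i → escape time 7
(row=1, col=3): c = 0.1800 + -0.2040i → escape time 7
(row=2, col=0): c = -0.5200 + -0.5280i → escape time 7
(row=2, col=1): c = -0.2867 + -0.5280i → escape time 7
(row=2, col=2): c = -0.0533 + -0.5280i → escape time 7
(row=2, col=3): c = 0.1800 + -0.5280i → escape time 7
(row=3, col=0): c = -0.5200 + -0.8520i → escape time 4
(row=3, col=1): c = -0.2867 + -0.8520i → escape time 7
(row=3, col=2): c = -0.0533 + -0.8520i → escape time 7
(row=3, col=3): c = 0.1800 + -0.8520i → escape time 5
(row=4, col=0): c = -0.5200 + -1.1760i → escape time 3
(row=4, col=1): c = -0.2867 + -1.1760i → escape time 3
(row=4, col=2): c = -0.0533 + -1.1760i → escape time 3
(row=4, col=3): c = 0.1800 + -1.1760i → escape time 3
(row=5, col=0): c = -0.5200 + -1.5000i → escape time 2
(row=5, col=1): c = -0.2867 + -1.5000i → escape time 2
(row=5, col=2): c = -0.0533 + -1.5000i → escape time 2
(row=5, col=3): c = 0.1800 + -1.5000i → escape time 2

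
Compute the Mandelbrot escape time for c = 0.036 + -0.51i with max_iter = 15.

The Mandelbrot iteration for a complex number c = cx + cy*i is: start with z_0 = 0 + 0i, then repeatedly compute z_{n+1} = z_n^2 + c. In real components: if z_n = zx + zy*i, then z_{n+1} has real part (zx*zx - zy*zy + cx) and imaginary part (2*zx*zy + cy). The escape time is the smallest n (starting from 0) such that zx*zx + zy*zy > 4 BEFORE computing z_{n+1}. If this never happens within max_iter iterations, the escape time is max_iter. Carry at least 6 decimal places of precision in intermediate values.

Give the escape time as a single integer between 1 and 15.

Answer: 15

Derivation:
z_0 = 0 + 0i, c = 0.0360 + -0.5100i
Iter 1: z = 0.0360 + -0.5100i, |z|^2 = 0.2614
Iter 2: z = -0.2228 + -0.5467i, |z|^2 = 0.3485
Iter 3: z = -0.2133 + -0.2664i, |z|^2 = 0.1164
Iter 4: z = 0.0105 + -0.3964i, |z|^2 = 0.1572
Iter 5: z = -0.1210 + -0.5183i, |z|^2 = 0.2833
Iter 6: z = -0.2180 + -0.3846i, |z|^2 = 0.1954
Iter 7: z = -0.0643 + -0.3423i, |z|^2 = 0.1213
Iter 8: z = -0.0770 + -0.4660i, |z|^2 = 0.2230
Iter 9: z = -0.1752 + -0.4382i, |z|^2 = 0.2227
Iter 10: z = -0.1253 + -0.3565i, |z|^2 = 0.1428
Iter 11: z = -0.0754 + -0.4206i, |z|^2 = 0.1826
Iter 12: z = -0.1353 + -0.4466i, |z|^2 = 0.2177
Iter 13: z = -0.1452 + -0.3892i, |z|^2 = 0.1725
Iter 14: z = -0.0944 + -0.3970i, |z|^2 = 0.1665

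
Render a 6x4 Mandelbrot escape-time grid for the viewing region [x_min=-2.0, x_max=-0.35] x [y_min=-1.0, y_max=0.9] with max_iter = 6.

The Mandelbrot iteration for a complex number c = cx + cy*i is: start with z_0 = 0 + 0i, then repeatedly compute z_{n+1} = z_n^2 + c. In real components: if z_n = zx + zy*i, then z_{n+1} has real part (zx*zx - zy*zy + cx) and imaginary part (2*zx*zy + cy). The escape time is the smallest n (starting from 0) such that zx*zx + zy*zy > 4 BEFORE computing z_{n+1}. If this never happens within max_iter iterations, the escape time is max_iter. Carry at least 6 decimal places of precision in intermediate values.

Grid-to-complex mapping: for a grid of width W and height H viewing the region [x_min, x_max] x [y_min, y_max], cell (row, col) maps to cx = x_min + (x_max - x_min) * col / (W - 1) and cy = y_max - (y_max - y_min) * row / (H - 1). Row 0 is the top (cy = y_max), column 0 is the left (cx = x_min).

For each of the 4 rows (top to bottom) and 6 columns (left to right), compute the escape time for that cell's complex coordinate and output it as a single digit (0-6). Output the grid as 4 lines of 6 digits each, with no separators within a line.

Answer: 123345
146666
146666
123345

Derivation:
(row=0, col=0): c = -2.0000 + 0.9000i → escape time 1
(row=0, col=1): c = -1.6700 + 0.9000i → escape time 2
(row=0, col=2): c = -1.3400 + 0.9000i → escape time 3
(row=0, col=3): c = -1.0100 + 0.9000i → escape time 3
(row=0, col=4): c = -0.6800 + 0.9000i → escape time 4
(row=0, col=5): c = -0.3500 + 0.9000i → escape time 5
(row=1, col=0): c = -2.0000 + 0.2667i → escape time 1
(row=1, col=1): c = -1.6700 + 0.2667i → escape time 4
(row=1, col=2): c = -1.3400 + 0.2667i → escape time 6
(row=1, col=3): c = -1.0100 + 0.2667i → escape time 6
(row=1, col=4): c = -0.6800 + 0.2667i → escape time 6
(row=1, col=5): c = -0.3500 + 0.2667i → escape time 6
(row=2, col=0): c = -2.0000 + -0.3667i → escape time 1
(row=2, col=1): c = -1.6700 + -0.3667i → escape time 4
(row=2, col=2): c = -1.3400 + -0.3667i → escape time 6
(row=2, col=3): c = -1.0100 + -0.3667i → escape time 6
(row=2, col=4): c = -0.6800 + -0.3667i → escape time 6
(row=2, col=5): c = -0.3500 + -0.3667i → escape time 6
(row=3, col=0): c = -2.0000 + -1.0000i → escape time 1
(row=3, col=1): c = -1.6700 + -1.0000i → escape time 2
(row=3, col=2): c = -1.3400 + -1.0000i → escape time 3
(row=3, col=3): c = -1.0100 + -1.0000i → escape time 3
(row=3, col=4): c = -0.6800 + -1.0000i → escape time 4
(row=3, col=5): c = -0.3500 + -1.0000i → escape time 5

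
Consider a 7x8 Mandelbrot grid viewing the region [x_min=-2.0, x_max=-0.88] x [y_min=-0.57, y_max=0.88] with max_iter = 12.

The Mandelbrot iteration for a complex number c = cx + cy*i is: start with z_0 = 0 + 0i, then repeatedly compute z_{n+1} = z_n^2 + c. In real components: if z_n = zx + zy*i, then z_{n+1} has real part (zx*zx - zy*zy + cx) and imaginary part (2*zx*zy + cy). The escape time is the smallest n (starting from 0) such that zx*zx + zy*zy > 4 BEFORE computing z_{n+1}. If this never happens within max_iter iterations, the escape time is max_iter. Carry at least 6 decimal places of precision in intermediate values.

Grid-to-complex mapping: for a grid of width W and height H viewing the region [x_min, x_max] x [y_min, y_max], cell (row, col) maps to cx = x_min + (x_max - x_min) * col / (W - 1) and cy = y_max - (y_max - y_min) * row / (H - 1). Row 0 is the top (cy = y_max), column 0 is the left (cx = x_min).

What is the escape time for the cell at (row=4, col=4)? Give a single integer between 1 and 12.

z_0 = 0 + 0i, c = -1.2533 + 0.0514i
Iter 1: z = -1.2533 + 0.0514i, |z|^2 = 1.5735
Iter 2: z = 0.3149 + -0.0775i, |z|^2 = 0.1051
Iter 3: z = -1.1602 + 0.0026i, |z|^2 = 1.3461
Iter 4: z = 0.0927 + 0.0453i, |z|^2 = 0.0106
Iter 5: z = -1.2468 + 0.0598i, |z|^2 = 1.5581
Iter 6: z = 0.2976 + -0.0978i, |z|^2 = 0.0981
Iter 7: z = -1.1743 + -0.0068i, |z|^2 = 1.3791
Iter 8: z = 0.1257 + 0.0673i, |z|^2 = 0.0203
Iter 9: z = -1.2421 + 0.0683i, |z|^2 = 1.5474
Iter 10: z = 0.2847 + -0.1184i, |z|^2 = 0.0951
Iter 11: z = -1.1863 + -0.0160i, |z|^2 = 1.4075

Answer: 12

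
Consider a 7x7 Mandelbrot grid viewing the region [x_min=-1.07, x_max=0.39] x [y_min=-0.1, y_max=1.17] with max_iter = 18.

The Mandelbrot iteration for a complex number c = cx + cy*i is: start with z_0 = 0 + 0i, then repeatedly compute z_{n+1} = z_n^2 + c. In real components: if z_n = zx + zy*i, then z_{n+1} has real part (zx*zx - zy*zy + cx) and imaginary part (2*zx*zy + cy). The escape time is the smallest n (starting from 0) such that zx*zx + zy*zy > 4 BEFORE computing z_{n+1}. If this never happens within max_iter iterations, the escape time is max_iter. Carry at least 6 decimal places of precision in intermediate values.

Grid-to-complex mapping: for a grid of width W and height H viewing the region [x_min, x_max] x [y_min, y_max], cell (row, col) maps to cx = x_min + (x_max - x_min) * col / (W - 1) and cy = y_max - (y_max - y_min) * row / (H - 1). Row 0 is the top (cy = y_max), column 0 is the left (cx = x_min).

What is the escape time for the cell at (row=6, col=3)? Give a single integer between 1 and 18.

Answer: 18

Derivation:
z_0 = 0 + 0i, c = -0.3400 + -0.1000i
Iter 1: z = -0.3400 + -0.1000i, |z|^2 = 0.1256
Iter 2: z = -0.2344 + -0.0320i, |z|^2 = 0.0560
Iter 3: z = -0.2861 + -0.0850i, |z|^2 = 0.0891
Iter 4: z = -0.2654 + -0.0514i, |z|^2 = 0.0731
Iter 5: z = -0.2722 + -0.0727i, |z|^2 = 0.0794
Iter 6: z = -0.2712 + -0.0604i, |z|^2 = 0.0772
Iter 7: z = -0.2701 + -0.0672i, |z|^2 = 0.0775
Iter 8: z = -0.2716 + -0.0637i, |z|^2 = 0.0778
Iter 9: z = -0.2703 + -0.0654i, |z|^2 = 0.0773
Iter 10: z = -0.2712 + -0.0646i, |z|^2 = 0.0777
Iter 11: z = -0.2706 + -0.0649i, |z|^2 = 0.0775
Iter 12: z = -0.2710 + -0.0649i, |z|^2 = 0.0776
Iter 13: z = -0.2708 + -0.0649i, |z|^2 = 0.0775
Iter 14: z = -0.2709 + -0.0649i, |z|^2 = 0.0776
Iter 15: z = -0.2708 + -0.0649i, |z|^2 = 0.0776
Iter 16: z = -0.2709 + -0.0649i, |z|^2 = 0.0776
Iter 17: z = -0.2708 + -0.0649i, |z|^2 = 0.0776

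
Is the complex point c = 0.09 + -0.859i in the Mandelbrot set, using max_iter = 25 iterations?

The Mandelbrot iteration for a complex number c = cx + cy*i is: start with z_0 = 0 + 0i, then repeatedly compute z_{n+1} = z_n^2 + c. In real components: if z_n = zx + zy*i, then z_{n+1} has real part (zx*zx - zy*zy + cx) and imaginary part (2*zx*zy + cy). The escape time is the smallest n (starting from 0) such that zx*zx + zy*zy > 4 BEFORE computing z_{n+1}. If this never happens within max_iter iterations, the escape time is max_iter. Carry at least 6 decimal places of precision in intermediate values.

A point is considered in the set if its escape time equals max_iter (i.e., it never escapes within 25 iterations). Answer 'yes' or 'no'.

Answer: no

Derivation:
z_0 = 0 + 0i, c = 0.0900 + -0.8590i
Iter 1: z = 0.0900 + -0.8590i, |z|^2 = 0.7460
Iter 2: z = -0.6398 + -1.0136i, |z|^2 = 1.4367
Iter 3: z = -0.5281 + 0.4380i, |z|^2 = 0.4707
Iter 4: z = 0.1771 + -1.3216i, |z|^2 = 1.7780
Iter 5: z = -1.6253 + -1.3270i, |z|^2 = 4.4026
Escaped at iteration 5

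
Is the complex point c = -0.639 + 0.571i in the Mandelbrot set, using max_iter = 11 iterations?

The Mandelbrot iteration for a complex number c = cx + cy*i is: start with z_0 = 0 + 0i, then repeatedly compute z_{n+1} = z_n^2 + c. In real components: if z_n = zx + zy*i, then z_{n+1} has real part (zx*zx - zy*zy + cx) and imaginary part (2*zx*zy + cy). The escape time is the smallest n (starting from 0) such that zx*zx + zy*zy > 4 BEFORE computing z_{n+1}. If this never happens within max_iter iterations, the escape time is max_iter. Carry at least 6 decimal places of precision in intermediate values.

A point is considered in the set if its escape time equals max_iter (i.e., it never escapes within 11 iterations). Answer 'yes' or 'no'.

z_0 = 0 + 0i, c = -0.6390 + 0.5710i
Iter 1: z = -0.6390 + 0.5710i, |z|^2 = 0.7344
Iter 2: z = -0.5567 + -0.1587i, |z|^2 = 0.3351
Iter 3: z = -0.3543 + 0.7477i, |z|^2 = 0.6846
Iter 4: z = -1.0726 + 0.0412i, |z|^2 = 1.1522
Iter 5: z = 0.5098 + 0.4826i, |z|^2 = 0.4928
Iter 6: z = -0.6120 + 1.0631i, |z|^2 = 1.5047
Iter 7: z = -1.3946 + -0.7302i, |z|^2 = 2.4781
Iter 8: z = 0.7728 + 2.6076i, |z|^2 = 7.3970
Escaped at iteration 8

Answer: no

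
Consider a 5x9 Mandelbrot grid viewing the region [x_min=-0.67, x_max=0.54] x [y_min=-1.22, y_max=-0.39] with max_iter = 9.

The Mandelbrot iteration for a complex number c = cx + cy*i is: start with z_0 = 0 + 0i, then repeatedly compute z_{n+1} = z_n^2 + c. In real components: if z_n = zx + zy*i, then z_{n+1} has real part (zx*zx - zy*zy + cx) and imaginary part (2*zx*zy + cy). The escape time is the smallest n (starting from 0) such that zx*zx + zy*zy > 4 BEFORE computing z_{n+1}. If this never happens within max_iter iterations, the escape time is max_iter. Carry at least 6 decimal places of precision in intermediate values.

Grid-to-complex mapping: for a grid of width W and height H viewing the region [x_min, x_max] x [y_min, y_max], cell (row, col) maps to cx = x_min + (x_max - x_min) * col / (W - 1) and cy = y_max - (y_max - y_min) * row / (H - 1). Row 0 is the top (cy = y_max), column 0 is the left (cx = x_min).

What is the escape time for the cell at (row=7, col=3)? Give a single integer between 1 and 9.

z_0 = 0 + 0i, c = 0.2375 + -1.1162i
Iter 1: z = 0.2375 + -1.1162i, |z|^2 = 1.3024
Iter 2: z = -0.9521 + -1.6465i, |z|^2 = 3.6174
Iter 3: z = -1.5669 + 2.0190i, |z|^2 = 6.5313
Escaped at iteration 3

Answer: 3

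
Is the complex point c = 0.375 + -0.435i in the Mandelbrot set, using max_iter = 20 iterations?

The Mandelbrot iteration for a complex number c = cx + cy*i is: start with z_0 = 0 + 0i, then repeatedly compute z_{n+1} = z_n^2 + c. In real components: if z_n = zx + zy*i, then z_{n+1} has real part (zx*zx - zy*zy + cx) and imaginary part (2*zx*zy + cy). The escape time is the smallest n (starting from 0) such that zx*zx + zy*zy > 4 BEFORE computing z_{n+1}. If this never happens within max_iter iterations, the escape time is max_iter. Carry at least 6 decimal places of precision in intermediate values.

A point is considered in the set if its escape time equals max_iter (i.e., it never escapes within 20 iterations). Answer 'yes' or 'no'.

z_0 = 0 + 0i, c = 0.3750 + -0.4350i
Iter 1: z = 0.3750 + -0.4350i, |z|^2 = 0.3298
Iter 2: z = 0.3264 + -0.7612i, |z|^2 = 0.6860
Iter 3: z = -0.0980 + -0.9319i, |z|^2 = 0.8781
Iter 4: z = -0.4839 + -0.2524i, |z|^2 = 0.2979
Iter 5: z = 0.5455 + -0.1907i, |z|^2 = 0.3339
Iter 6: z = 0.6362 + -0.6431i, |z|^2 = 0.8182
Iter 7: z = 0.3662 + -1.2532i, |z|^2 = 1.7046
Iter 8: z = -1.0614 + -1.3528i, |z|^2 = 2.9566
Iter 9: z = -0.3286 + 2.4367i, |z|^2 = 6.0454
Escaped at iteration 9

Answer: no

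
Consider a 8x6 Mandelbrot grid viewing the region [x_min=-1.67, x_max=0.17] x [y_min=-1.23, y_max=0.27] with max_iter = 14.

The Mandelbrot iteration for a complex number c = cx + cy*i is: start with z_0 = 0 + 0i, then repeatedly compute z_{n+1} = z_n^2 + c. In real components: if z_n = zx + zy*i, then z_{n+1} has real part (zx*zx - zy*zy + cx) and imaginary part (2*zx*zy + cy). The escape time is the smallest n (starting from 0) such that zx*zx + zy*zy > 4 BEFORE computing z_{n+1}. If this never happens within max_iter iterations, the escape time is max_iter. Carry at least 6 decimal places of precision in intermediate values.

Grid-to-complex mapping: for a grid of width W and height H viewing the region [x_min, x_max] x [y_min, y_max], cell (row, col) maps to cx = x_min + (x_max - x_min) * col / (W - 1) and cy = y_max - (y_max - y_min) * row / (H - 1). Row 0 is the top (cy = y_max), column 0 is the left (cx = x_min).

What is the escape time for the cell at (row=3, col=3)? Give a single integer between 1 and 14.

z_0 = 0 + 0i, c = -0.8814 + -0.6300i
Iter 1: z = -0.8814 + -0.6300i, |z|^2 = 1.1738
Iter 2: z = -0.5014 + 0.4806i, |z|^2 = 0.4824
Iter 3: z = -0.8610 + -1.1120i, |z|^2 = 1.9778
Iter 4: z = -1.3766 + 1.2848i, |z|^2 = 3.5456
Iter 5: z = -0.6371 + -4.1672i, |z|^2 = 17.7711
Escaped at iteration 5

Answer: 5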